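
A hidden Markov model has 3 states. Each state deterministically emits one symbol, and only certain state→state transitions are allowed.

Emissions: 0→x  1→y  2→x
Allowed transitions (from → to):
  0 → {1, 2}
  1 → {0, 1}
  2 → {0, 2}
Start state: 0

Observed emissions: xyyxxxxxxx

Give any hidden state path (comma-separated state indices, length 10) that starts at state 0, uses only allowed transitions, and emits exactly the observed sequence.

0,1,1,0,2,2,2,2,0,2

  0: obs=x cand={0,2} pick 0 [start]
  1: obs=y cand={1} pick 1 [0->1 ok]
  2: obs=y cand={1} pick 1 [1->1 ok]
  3: obs=x cand={0,2} pick 0 [1->0 ok]
  4: obs=x cand={0,2} pick 2 [0->2 ok]
  5: obs=x cand={0,2} pick 2 [2->2 ok]
  6: obs=x cand={0,2} pick 2 [2->2 ok]
  7: obs=x cand={0,2} pick 2 [2->2 ok]
  8: obs=x cand={0,2} pick 0 [2->0 ok]
  9: obs=x cand={0,2} pick 2 [0->2 ok]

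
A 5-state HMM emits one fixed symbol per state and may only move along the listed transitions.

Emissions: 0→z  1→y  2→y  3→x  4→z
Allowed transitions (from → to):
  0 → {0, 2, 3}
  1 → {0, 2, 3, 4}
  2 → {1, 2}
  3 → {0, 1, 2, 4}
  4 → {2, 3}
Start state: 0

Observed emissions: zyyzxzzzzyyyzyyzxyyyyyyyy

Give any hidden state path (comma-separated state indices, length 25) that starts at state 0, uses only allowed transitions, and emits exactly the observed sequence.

  0: obs=z cand={0,4} pick 0 [start]
  1: obs=y cand={1,2} pick 2 [0->2 ok]
  2: obs=y cand={1,2} pick 1 [2->1 ok]
  3: obs=z cand={0,4} pick 4 [1->4 ok]
  4: obs=x cand={3} pick 3 [4->3 ok]
  5: obs=z cand={0,4} pick 0 [3->0 ok]
  6: obs=z cand={0,4} pick 0 [0->0 ok]
  7: obs=z cand={0,4} pick 0 [0->0 ok]
  8: obs=z cand={0,4} pick 0 [0->0 ok]
  9: obs=y cand={1,2} pick 2 [0->2 ok]
  10: obs=y cand={1,2} pick 2 [2->2 ok]
  11: obs=y cand={1,2} pick 1 [2->1 ok]
  12: obs=z cand={0,4} pick 0 [1->0 ok]
  13: obs=y cand={1,2} pick 2 [0->2 ok]
  14: obs=y cand={1,2} pick 1 [2->1 ok]
  15: obs=z cand={0,4} pick 4 [1->4 ok]
  16: obs=x cand={3} pick 3 [4->3 ok]
  17: obs=y cand={1,2} pick 2 [3->2 ok]
  18: obs=y cand={1,2} pick 2 [2->2 ok]
  19: obs=y cand={1,2} pick 2 [2->2 ok]
  20: obs=y cand={1,2} pick 2 [2->2 ok]
  21: obs=y cand={1,2} pick 1 [2->1 ok]
  22: obs=y cand={1,2} pick 2 [1->2 ok]
  23: obs=y cand={1,2} pick 1 [2->1 ok]
  24: obs=y cand={1,2} pick 2 [1->2 ok]

0,2,1,4,3,0,0,0,0,2,2,1,0,2,1,4,3,2,2,2,2,1,2,1,2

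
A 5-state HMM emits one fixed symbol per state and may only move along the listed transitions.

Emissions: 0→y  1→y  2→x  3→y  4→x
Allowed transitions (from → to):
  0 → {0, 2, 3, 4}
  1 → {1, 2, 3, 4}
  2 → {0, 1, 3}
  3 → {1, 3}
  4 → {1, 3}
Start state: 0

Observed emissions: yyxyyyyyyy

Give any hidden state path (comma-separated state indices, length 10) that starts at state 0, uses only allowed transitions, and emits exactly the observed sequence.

0,0,2,0,3,3,3,3,1,1

  [0] y  {0,1,3}  => 0  start
  [1] y  {0,1,3}  => 0  0->0 ok
  [2] x  {2,4}  => 2  0->2 ok
  [3] y  {0,1,3}  => 0  2->0 ok
  [4] y  {0,1,3}  => 3  0->3 ok
  [5] y  {0,1,3}  => 3  3->3 ok
  [6] y  {0,1,3}  => 3  3->3 ok
  [7] y  {0,1,3}  => 3  3->3 ok
  [8] y  {0,1,3}  => 1  3->1 ok
  [9] y  {0,1,3}  => 1  1->1 ok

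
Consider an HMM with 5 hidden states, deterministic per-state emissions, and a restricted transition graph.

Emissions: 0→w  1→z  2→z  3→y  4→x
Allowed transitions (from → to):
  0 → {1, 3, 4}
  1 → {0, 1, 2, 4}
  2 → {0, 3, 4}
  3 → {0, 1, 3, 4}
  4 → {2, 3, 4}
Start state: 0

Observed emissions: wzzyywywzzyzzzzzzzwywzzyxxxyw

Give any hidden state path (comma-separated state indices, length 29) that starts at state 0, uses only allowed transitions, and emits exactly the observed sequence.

0,1,2,3,3,0,3,0,1,2,3,1,1,1,1,1,1,2,0,3,0,1,2,3,4,4,4,3,0

  0: obs=w cand={0} pick 0 [start]
  1: obs=z cand={1,2} pick 1 [0->1 ok]
  2: obs=z cand={1,2} pick 2 [1->2 ok]
  3: obs=y cand={3} pick 3 [2->3 ok]
  4: obs=y cand={3} pick 3 [3->3 ok]
  5: obs=w cand={0} pick 0 [3->0 ok]
  6: obs=y cand={3} pick 3 [0->3 ok]
  7: obs=w cand={0} pick 0 [3->0 ok]
  8: obs=z cand={1,2} pick 1 [0->1 ok]
  9: obs=z cand={1,2} pick 2 [1->2 ok]
  10: obs=y cand={3} pick 3 [2->3 ok]
  11: obs=z cand={1,2} pick 1 [3->1 ok]
  12: obs=z cand={1,2} pick 1 [1->1 ok]
  13: obs=z cand={1,2} pick 1 [1->1 ok]
  14: obs=z cand={1,2} pick 1 [1->1 ok]
  15: obs=z cand={1,2} pick 1 [1->1 ok]
  16: obs=z cand={1,2} pick 1 [1->1 ok]
  17: obs=z cand={1,2} pick 2 [1->2 ok]
  18: obs=w cand={0} pick 0 [2->0 ok]
  19: obs=y cand={3} pick 3 [0->3 ok]
  20: obs=w cand={0} pick 0 [3->0 ok]
  21: obs=z cand={1,2} pick 1 [0->1 ok]
  22: obs=z cand={1,2} pick 2 [1->2 ok]
  23: obs=y cand={3} pick 3 [2->3 ok]
  24: obs=x cand={4} pick 4 [3->4 ok]
  25: obs=x cand={4} pick 4 [4->4 ok]
  26: obs=x cand={4} pick 4 [4->4 ok]
  27: obs=y cand={3} pick 3 [4->3 ok]
  28: obs=w cand={0} pick 0 [3->0 ok]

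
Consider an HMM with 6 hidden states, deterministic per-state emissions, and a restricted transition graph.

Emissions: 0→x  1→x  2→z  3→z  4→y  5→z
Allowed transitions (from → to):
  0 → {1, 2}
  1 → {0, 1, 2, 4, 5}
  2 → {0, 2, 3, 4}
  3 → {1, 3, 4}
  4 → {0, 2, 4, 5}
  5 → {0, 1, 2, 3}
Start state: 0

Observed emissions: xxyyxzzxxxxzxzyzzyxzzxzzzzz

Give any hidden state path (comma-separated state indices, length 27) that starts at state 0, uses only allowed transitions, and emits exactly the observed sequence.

0,1,4,4,0,2,3,1,1,1,1,5,0,2,4,2,3,4,0,2,2,0,2,2,2,3,3

  0: obs=x cand={0,1} pick 0 [start]
  1: obs=x cand={0,1} pick 1 [0->1 ok]
  2: obs=y cand={4} pick 4 [1->4 ok]
  3: obs=y cand={4} pick 4 [4->4 ok]
  4: obs=x cand={0,1} pick 0 [4->0 ok]
  5: obs=z cand={2,3,5} pick 2 [0->2 ok]
  6: obs=z cand={2,3,5} pick 3 [2->3 ok]
  7: obs=x cand={0,1} pick 1 [3->1 ok]
  8: obs=x cand={0,1} pick 1 [1->1 ok]
  9: obs=x cand={0,1} pick 1 [1->1 ok]
  10: obs=x cand={0,1} pick 1 [1->1 ok]
  11: obs=z cand={2,3,5} pick 5 [1->5 ok]
  12: obs=x cand={0,1} pick 0 [5->0 ok]
  13: obs=z cand={2,3,5} pick 2 [0->2 ok]
  14: obs=y cand={4} pick 4 [2->4 ok]
  15: obs=z cand={2,3,5} pick 2 [4->2 ok]
  16: obs=z cand={2,3,5} pick 3 [2->3 ok]
  17: obs=y cand={4} pick 4 [3->4 ok]
  18: obs=x cand={0,1} pick 0 [4->0 ok]
  19: obs=z cand={2,3,5} pick 2 [0->2 ok]
  20: obs=z cand={2,3,5} pick 2 [2->2 ok]
  21: obs=x cand={0,1} pick 0 [2->0 ok]
  22: obs=z cand={2,3,5} pick 2 [0->2 ok]
  23: obs=z cand={2,3,5} pick 2 [2->2 ok]
  24: obs=z cand={2,3,5} pick 2 [2->2 ok]
  25: obs=z cand={2,3,5} pick 3 [2->3 ok]
  26: obs=z cand={2,3,5} pick 3 [3->3 ok]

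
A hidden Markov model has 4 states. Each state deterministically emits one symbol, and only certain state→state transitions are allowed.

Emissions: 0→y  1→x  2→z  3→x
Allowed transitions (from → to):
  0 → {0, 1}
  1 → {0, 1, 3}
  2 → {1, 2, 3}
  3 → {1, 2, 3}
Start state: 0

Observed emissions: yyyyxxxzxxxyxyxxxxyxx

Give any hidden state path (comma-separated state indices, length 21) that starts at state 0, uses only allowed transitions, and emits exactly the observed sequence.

  [0] y  {0}  => 0  start
  [1] y  {0}  => 0  0->0 ok
  [2] y  {0}  => 0  0->0 ok
  [3] y  {0}  => 0  0->0 ok
  [4] x  {1,3}  => 1  0->1 ok
  [5] x  {1,3}  => 1  1->1 ok
  [6] x  {1,3}  => 3  1->3 ok
  [7] z  {2}  => 2  3->2 ok
  [8] x  {1,3}  => 3  2->3 ok
  [9] x  {1,3}  => 3  3->3 ok
  [10] x  {1,3}  => 1  3->1 ok
  [11] y  {0}  => 0  1->0 ok
  [12] x  {1,3}  => 1  0->1 ok
  [13] y  {0}  => 0  1->0 ok
  [14] x  {1,3}  => 1  0->1 ok
  [15] x  {1,3}  => 3  1->3 ok
  [16] x  {1,3}  => 1  3->1 ok
  [17] x  {1,3}  => 1  1->1 ok
  [18] y  {0}  => 0  1->0 ok
  [19] x  {1,3}  => 1  0->1 ok
  [20] x  {1,3}  => 3  1->3 ok

0,0,0,0,1,1,3,2,3,3,1,0,1,0,1,3,1,1,0,1,3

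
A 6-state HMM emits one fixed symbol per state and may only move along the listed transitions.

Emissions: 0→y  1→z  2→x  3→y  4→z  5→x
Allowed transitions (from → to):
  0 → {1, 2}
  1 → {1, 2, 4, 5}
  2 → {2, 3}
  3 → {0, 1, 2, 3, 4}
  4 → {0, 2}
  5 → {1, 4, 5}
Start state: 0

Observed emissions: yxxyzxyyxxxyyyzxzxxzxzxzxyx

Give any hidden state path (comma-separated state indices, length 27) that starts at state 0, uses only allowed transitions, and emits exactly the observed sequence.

  0: obs=y cand={0,3} pick 0 [start]
  1: obs=x cand={2,5} pick 2 [0->2 ok]
  2: obs=x cand={2,5} pick 2 [2->2 ok]
  3: obs=y cand={0,3} pick 3 [2->3 ok]
  4: obs=z cand={1,4} pick 4 [3->4 ok]
  5: obs=x cand={2,5} pick 2 [4->2 ok]
  6: obs=y cand={0,3} pick 3 [2->3 ok]
  7: obs=y cand={0,3} pick 0 [3->0 ok]
  8: obs=x cand={2,5} pick 2 [0->2 ok]
  9: obs=x cand={2,5} pick 2 [2->2 ok]
  10: obs=x cand={2,5} pick 2 [2->2 ok]
  11: obs=y cand={0,3} pick 3 [2->3 ok]
  12: obs=y cand={0,3} pick 3 [3->3 ok]
  13: obs=y cand={0,3} pick 3 [3->3 ok]
  14: obs=z cand={1,4} pick 1 [3->1 ok]
  15: obs=x cand={2,5} pick 5 [1->5 ok]
  16: obs=z cand={1,4} pick 1 [5->1 ok]
  17: obs=x cand={2,5} pick 5 [1->5 ok]
  18: obs=x cand={2,5} pick 5 [5->5 ok]
  19: obs=z cand={1,4} pick 1 [5->1 ok]
  20: obs=x cand={2,5} pick 5 [1->5 ok]
  21: obs=z cand={1,4} pick 1 [5->1 ok]
  22: obs=x cand={2,5} pick 5 [1->5 ok]
  23: obs=z cand={1,4} pick 1 [5->1 ok]
  24: obs=x cand={2,5} pick 2 [1->2 ok]
  25: obs=y cand={0,3} pick 3 [2->3 ok]
  26: obs=x cand={2,5} pick 2 [3->2 ok]

0,2,2,3,4,2,3,0,2,2,2,3,3,3,1,5,1,5,5,1,5,1,5,1,2,3,2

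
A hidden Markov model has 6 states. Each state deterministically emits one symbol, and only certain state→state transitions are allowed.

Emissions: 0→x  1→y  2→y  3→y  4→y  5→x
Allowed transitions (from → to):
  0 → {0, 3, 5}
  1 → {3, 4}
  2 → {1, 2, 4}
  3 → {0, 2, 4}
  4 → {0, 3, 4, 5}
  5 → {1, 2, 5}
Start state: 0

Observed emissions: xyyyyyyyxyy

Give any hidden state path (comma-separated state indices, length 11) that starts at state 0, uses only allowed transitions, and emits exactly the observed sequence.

  0: obs=x cand={0,5} pick 0 [start]
  1: obs=y cand={1,2,3,4} pick 3 [0->3 ok]
  2: obs=y cand={1,2,3,4} pick 2 [3->2 ok]
  3: obs=y cand={1,2,3,4} pick 2 [2->2 ok]
  4: obs=y cand={1,2,3,4} pick 2 [2->2 ok]
  5: obs=y cand={1,2,3,4} pick 2 [2->2 ok]
  6: obs=y cand={1,2,3,4} pick 1 [2->1 ok]
  7: obs=y cand={1,2,3,4} pick 4 [1->4 ok]
  8: obs=x cand={0,5} pick 5 [4->5 ok]
  9: obs=y cand={1,2,3,4} pick 2 [5->2 ok]
  10: obs=y cand={1,2,3,4} pick 4 [2->4 ok]

0,3,2,2,2,2,1,4,5,2,4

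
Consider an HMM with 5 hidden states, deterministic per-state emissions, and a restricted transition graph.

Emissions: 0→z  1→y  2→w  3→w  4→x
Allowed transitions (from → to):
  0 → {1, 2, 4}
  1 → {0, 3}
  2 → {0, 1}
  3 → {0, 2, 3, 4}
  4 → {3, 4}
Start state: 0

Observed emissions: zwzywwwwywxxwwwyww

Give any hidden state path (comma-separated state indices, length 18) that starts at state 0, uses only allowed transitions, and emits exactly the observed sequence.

  0: obs=z cand={0} pick 0 [start]
  1: obs=w cand={2,3} pick 2 [0->2 ok]
  2: obs=z cand={0} pick 0 [2->0 ok]
  3: obs=y cand={1} pick 1 [0->1 ok]
  4: obs=w cand={2,3} pick 3 [1->3 ok]
  5: obs=w cand={2,3} pick 3 [3->3 ok]
  6: obs=w cand={2,3} pick 3 [3->3 ok]
  7: obs=w cand={2,3} pick 2 [3->2 ok]
  8: obs=y cand={1} pick 1 [2->1 ok]
  9: obs=w cand={2,3} pick 3 [1->3 ok]
  10: obs=x cand={4} pick 4 [3->4 ok]
  11: obs=x cand={4} pick 4 [4->4 ok]
  12: obs=w cand={2,3} pick 3 [4->3 ok]
  13: obs=w cand={2,3} pick 3 [3->3 ok]
  14: obs=w cand={2,3} pick 2 [3->2 ok]
  15: obs=y cand={1} pick 1 [2->1 ok]
  16: obs=w cand={2,3} pick 3 [1->3 ok]
  17: obs=w cand={2,3} pick 2 [3->2 ok]

0,2,0,1,3,3,3,2,1,3,4,4,3,3,2,1,3,2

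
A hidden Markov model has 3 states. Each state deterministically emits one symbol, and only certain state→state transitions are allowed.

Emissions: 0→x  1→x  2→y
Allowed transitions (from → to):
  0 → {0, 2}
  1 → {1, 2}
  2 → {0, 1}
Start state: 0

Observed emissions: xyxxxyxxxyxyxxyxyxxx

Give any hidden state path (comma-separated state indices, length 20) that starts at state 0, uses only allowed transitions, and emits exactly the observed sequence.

  t0 'x' -> {0,1}, take 0 (start)
  t1 'y' -> {2}, take 2 (0->2 ok)
  t2 'x' -> {0,1}, take 0 (2->0 ok)
  t3 'x' -> {0,1}, take 0 (0->0 ok)
  t4 'x' -> {0,1}, take 0 (0->0 ok)
  t5 'y' -> {2}, take 2 (0->2 ok)
  t6 'x' -> {0,1}, take 1 (2->1 ok)
  t7 'x' -> {0,1}, take 1 (1->1 ok)
  t8 'x' -> {0,1}, take 1 (1->1 ok)
  t9 'y' -> {2}, take 2 (1->2 ok)
  t10 'x' -> {0,1}, take 1 (2->1 ok)
  t11 'y' -> {2}, take 2 (1->2 ok)
  t12 'x' -> {0,1}, take 1 (2->1 ok)
  t13 'x' -> {0,1}, take 1 (1->1 ok)
  t14 'y' -> {2}, take 2 (1->2 ok)
  t15 'x' -> {0,1}, take 1 (2->1 ok)
  t16 'y' -> {2}, take 2 (1->2 ok)
  t17 'x' -> {0,1}, take 0 (2->0 ok)
  t18 'x' -> {0,1}, take 0 (0->0 ok)
  t19 'x' -> {0,1}, take 0 (0->0 ok)

0,2,0,0,0,2,1,1,1,2,1,2,1,1,2,1,2,0,0,0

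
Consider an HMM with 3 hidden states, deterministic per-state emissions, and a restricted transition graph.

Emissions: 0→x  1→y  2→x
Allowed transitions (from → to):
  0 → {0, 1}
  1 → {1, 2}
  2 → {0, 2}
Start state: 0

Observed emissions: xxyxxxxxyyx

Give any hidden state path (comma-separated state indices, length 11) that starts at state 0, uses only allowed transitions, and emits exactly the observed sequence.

0,0,1,2,2,2,0,0,1,1,2

  0: obs=x cand={0,2} pick 0 [start]
  1: obs=x cand={0,2} pick 0 [0->0 ok]
  2: obs=y cand={1} pick 1 [0->1 ok]
  3: obs=x cand={0,2} pick 2 [1->2 ok]
  4: obs=x cand={0,2} pick 2 [2->2 ok]
  5: obs=x cand={0,2} pick 2 [2->2 ok]
  6: obs=x cand={0,2} pick 0 [2->0 ok]
  7: obs=x cand={0,2} pick 0 [0->0 ok]
  8: obs=y cand={1} pick 1 [0->1 ok]
  9: obs=y cand={1} pick 1 [1->1 ok]
  10: obs=x cand={0,2} pick 2 [1->2 ok]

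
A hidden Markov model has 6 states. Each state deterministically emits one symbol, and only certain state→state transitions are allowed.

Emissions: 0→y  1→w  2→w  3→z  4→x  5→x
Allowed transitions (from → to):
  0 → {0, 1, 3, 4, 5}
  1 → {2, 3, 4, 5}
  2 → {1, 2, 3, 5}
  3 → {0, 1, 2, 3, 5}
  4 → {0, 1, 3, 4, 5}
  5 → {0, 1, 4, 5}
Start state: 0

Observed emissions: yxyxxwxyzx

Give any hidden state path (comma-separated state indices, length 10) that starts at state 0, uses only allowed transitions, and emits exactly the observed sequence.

  t0 'y' -> {0}, take 0 (start)
  t1 'x' -> {4,5}, take 5 (0->5 ok)
  t2 'y' -> {0}, take 0 (5->0 ok)
  t3 'x' -> {4,5}, take 5 (0->5 ok)
  t4 'x' -> {4,5}, take 4 (5->4 ok)
  t5 'w' -> {1,2}, take 1 (4->1 ok)
  t6 'x' -> {4,5}, take 4 (1->4 ok)
  t7 'y' -> {0}, take 0 (4->0 ok)
  t8 'z' -> {3}, take 3 (0->3 ok)
  t9 'x' -> {4,5}, take 5 (3->5 ok)

0,5,0,5,4,1,4,0,3,5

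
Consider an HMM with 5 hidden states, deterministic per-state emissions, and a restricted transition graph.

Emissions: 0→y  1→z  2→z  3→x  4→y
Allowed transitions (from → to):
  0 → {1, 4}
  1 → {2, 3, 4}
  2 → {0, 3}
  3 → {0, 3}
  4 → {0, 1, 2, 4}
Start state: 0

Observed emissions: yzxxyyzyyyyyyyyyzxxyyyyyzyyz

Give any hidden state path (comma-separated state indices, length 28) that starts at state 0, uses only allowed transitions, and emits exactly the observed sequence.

0,1,3,3,0,4,2,0,4,4,0,4,0,4,4,0,1,3,3,0,4,0,4,0,1,4,4,1

  [0] y  {0,4}  => 0  start
  [1] z  {1,2}  => 1  0->1 ok
  [2] x  {3}  => 3  1->3 ok
  [3] x  {3}  => 3  3->3 ok
  [4] y  {0,4}  => 0  3->0 ok
  [5] y  {0,4}  => 4  0->4 ok
  [6] z  {1,2}  => 2  4->2 ok
  [7] y  {0,4}  => 0  2->0 ok
  [8] y  {0,4}  => 4  0->4 ok
  [9] y  {0,4}  => 4  4->4 ok
  [10] y  {0,4}  => 0  4->0 ok
  [11] y  {0,4}  => 4  0->4 ok
  [12] y  {0,4}  => 0  4->0 ok
  [13] y  {0,4}  => 4  0->4 ok
  [14] y  {0,4}  => 4  4->4 ok
  [15] y  {0,4}  => 0  4->0 ok
  [16] z  {1,2}  => 1  0->1 ok
  [17] x  {3}  => 3  1->3 ok
  [18] x  {3}  => 3  3->3 ok
  [19] y  {0,4}  => 0  3->0 ok
  [20] y  {0,4}  => 4  0->4 ok
  [21] y  {0,4}  => 0  4->0 ok
  [22] y  {0,4}  => 4  0->4 ok
  [23] y  {0,4}  => 0  4->0 ok
  [24] z  {1,2}  => 1  0->1 ok
  [25] y  {0,4}  => 4  1->4 ok
  [26] y  {0,4}  => 4  4->4 ok
  [27] z  {1,2}  => 1  4->1 ok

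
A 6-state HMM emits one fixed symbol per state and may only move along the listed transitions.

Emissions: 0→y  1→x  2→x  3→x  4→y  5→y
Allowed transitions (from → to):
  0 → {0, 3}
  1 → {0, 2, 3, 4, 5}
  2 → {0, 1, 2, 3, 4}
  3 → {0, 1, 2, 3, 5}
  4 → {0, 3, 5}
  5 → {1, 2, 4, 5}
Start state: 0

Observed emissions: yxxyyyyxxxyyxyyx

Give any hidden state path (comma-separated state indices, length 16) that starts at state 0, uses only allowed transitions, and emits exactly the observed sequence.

  t0 'y' -> {0,4,5}, take 0 (start)
  t1 'x' -> {1,2,3}, take 3 (0->3 ok)
  t2 'x' -> {1,2,3}, take 1 (3->1 ok)
  t3 'y' -> {0,4,5}, take 4 (1->4 ok)
  t4 'y' -> {0,4,5}, take 0 (4->0 ok)
  t5 'y' -> {0,4,5}, take 0 (0->0 ok)
  t6 'y' -> {0,4,5}, take 0 (0->0 ok)
  t7 'x' -> {1,2,3}, take 3 (0->3 ok)
  t8 'x' -> {1,2,3}, take 1 (3->1 ok)
  t9 'x' -> {1,2,3}, take 2 (1->2 ok)
  t10 'y' -> {0,4,5}, take 4 (2->4 ok)
  t11 'y' -> {0,4,5}, take 0 (4->0 ok)
  t12 'x' -> {1,2,3}, take 3 (0->3 ok)
  t13 'y' -> {0,4,5}, take 0 (3->0 ok)
  t14 'y' -> {0,4,5}, take 0 (0->0 ok)
  t15 'x' -> {1,2,3}, take 3 (0->3 ok)

0,3,1,4,0,0,0,3,1,2,4,0,3,0,0,3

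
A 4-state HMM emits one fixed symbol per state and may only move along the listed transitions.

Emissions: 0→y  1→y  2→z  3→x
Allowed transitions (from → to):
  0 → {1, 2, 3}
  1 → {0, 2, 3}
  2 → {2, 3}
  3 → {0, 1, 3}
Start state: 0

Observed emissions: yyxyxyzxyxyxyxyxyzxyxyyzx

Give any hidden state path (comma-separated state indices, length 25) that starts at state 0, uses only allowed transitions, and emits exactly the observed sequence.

  pos 0: y in {0,1}, choose 0; start
  pos 1: y in {0,1}, choose 1; 0->1 ok
  pos 2: x in {3}, choose 3; 1->3 ok
  pos 3: y in {0,1}, choose 0; 3->0 ok
  pos 4: x in {3}, choose 3; 0->3 ok
  pos 5: y in {0,1}, choose 0; 3->0 ok
  pos 6: z in {2}, choose 2; 0->2 ok
  pos 7: x in {3}, choose 3; 2->3 ok
  pos 8: y in {0,1}, choose 1; 3->1 ok
  pos 9: x in {3}, choose 3; 1->3 ok
  pos 10: y in {0,1}, choose 1; 3->1 ok
  pos 11: x in {3}, choose 3; 1->3 ok
  pos 12: y in {0,1}, choose 0; 3->0 ok
  pos 13: x in {3}, choose 3; 0->3 ok
  pos 14: y in {0,1}, choose 1; 3->1 ok
  pos 15: x in {3}, choose 3; 1->3 ok
  pos 16: y in {0,1}, choose 0; 3->0 ok
  pos 17: z in {2}, choose 2; 0->2 ok
  pos 18: x in {3}, choose 3; 2->3 ok
  pos 19: y in {0,1}, choose 0; 3->0 ok
  pos 20: x in {3}, choose 3; 0->3 ok
  pos 21: y in {0,1}, choose 0; 3->0 ok
  pos 22: y in {0,1}, choose 1; 0->1 ok
  pos 23: z in {2}, choose 2; 1->2 ok
  pos 24: x in {3}, choose 3; 2->3 ok

0,1,3,0,3,0,2,3,1,3,1,3,0,3,1,3,0,2,3,0,3,0,1,2,3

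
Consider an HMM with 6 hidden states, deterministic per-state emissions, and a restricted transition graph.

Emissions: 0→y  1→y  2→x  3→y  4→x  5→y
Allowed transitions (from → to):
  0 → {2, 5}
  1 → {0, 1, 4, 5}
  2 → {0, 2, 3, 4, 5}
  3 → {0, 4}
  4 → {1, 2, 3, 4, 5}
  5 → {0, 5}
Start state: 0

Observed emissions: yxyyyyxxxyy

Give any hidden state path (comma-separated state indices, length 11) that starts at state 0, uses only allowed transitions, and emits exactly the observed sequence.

0,2,5,0,5,0,2,4,2,5,5

  [0] y  {0,1,3,5}  => 0  start
  [1] x  {2,4}  => 2  0->2 ok
  [2] y  {0,1,3,5}  => 5  2->5 ok
  [3] y  {0,1,3,5}  => 0  5->0 ok
  [4] y  {0,1,3,5}  => 5  0->5 ok
  [5] y  {0,1,3,5}  => 0  5->0 ok
  [6] x  {2,4}  => 2  0->2 ok
  [7] x  {2,4}  => 4  2->4 ok
  [8] x  {2,4}  => 2  4->2 ok
  [9] y  {0,1,3,5}  => 5  2->5 ok
  [10] y  {0,1,3,5}  => 5  5->5 ok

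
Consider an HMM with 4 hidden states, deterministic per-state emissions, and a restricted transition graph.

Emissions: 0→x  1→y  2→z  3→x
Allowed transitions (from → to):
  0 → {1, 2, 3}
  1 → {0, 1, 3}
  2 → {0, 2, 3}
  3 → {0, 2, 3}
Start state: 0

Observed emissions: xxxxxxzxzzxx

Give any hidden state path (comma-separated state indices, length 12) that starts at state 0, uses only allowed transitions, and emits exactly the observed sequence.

0,3,3,0,3,0,2,0,2,2,0,3

  pos 0: x in {0,3}, choose 0; start
  pos 1: x in {0,3}, choose 3; 0->3 ok
  pos 2: x in {0,3}, choose 3; 3->3 ok
  pos 3: x in {0,3}, choose 0; 3->0 ok
  pos 4: x in {0,3}, choose 3; 0->3 ok
  pos 5: x in {0,3}, choose 0; 3->0 ok
  pos 6: z in {2}, choose 2; 0->2 ok
  pos 7: x in {0,3}, choose 0; 2->0 ok
  pos 8: z in {2}, choose 2; 0->2 ok
  pos 9: z in {2}, choose 2; 2->2 ok
  pos 10: x in {0,3}, choose 0; 2->0 ok
  pos 11: x in {0,3}, choose 3; 0->3 ok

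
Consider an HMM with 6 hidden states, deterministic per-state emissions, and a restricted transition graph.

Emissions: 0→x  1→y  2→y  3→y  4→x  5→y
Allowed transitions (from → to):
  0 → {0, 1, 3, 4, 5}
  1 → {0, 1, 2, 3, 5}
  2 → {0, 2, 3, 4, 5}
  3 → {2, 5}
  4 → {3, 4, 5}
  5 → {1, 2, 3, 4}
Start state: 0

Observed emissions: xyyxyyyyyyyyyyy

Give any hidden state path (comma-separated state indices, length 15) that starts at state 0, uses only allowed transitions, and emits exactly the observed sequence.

  0: obs=x cand={0,4} pick 0 [start]
  1: obs=y cand={1,2,3,5} pick 1 [0->1 ok]
  2: obs=y cand={1,2,3,5} pick 1 [1->1 ok]
  3: obs=x cand={0,4} pick 0 [1->0 ok]
  4: obs=y cand={1,2,3,5} pick 3 [0->3 ok]
  5: obs=y cand={1,2,3,5} pick 5 [3->5 ok]
  6: obs=y cand={1,2,3,5} pick 2 [5->2 ok]
  7: obs=y cand={1,2,3,5} pick 5 [2->5 ok]
  8: obs=y cand={1,2,3,5} pick 2 [5->2 ok]
  9: obs=y cand={1,2,3,5} pick 2 [2->2 ok]
  10: obs=y cand={1,2,3,5} pick 5 [2->5 ok]
  11: obs=y cand={1,2,3,5} pick 2 [5->2 ok]
  12: obs=y cand={1,2,3,5} pick 2 [2->2 ok]
  13: obs=y cand={1,2,3,5} pick 5 [2->5 ok]
  14: obs=y cand={1,2,3,5} pick 1 [5->1 ok]

0,1,1,0,3,5,2,5,2,2,5,2,2,5,1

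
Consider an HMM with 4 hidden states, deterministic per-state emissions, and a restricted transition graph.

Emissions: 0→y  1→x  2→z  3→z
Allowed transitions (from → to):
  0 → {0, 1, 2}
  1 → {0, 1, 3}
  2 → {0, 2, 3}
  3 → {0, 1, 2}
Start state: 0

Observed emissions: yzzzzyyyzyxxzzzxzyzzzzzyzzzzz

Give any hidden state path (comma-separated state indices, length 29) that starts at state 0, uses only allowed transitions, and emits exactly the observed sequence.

  t0 'y' -> {0}, take 0 (start)
  t1 'z' -> {2,3}, take 2 (0->2 ok)
  t2 'z' -> {2,3}, take 3 (2->3 ok)
  t3 'z' -> {2,3}, take 2 (3->2 ok)
  t4 'z' -> {2,3}, take 3 (2->3 ok)
  t5 'y' -> {0}, take 0 (3->0 ok)
  t6 'y' -> {0}, take 0 (0->0 ok)
  t7 'y' -> {0}, take 0 (0->0 ok)
  t8 'z' -> {2,3}, take 2 (0->2 ok)
  t9 'y' -> {0}, take 0 (2->0 ok)
  t10 'x' -> {1}, take 1 (0->1 ok)
  t11 'x' -> {1}, take 1 (1->1 ok)
  t12 'z' -> {2,3}, take 3 (1->3 ok)
  t13 'z' -> {2,3}, take 2 (3->2 ok)
  t14 'z' -> {2,3}, take 3 (2->3 ok)
  t15 'x' -> {1}, take 1 (3->1 ok)
  t16 'z' -> {2,3}, take 3 (1->3 ok)
  t17 'y' -> {0}, take 0 (3->0 ok)
  t18 'z' -> {2,3}, take 2 (0->2 ok)
  t19 'z' -> {2,3}, take 3 (2->3 ok)
  t20 'z' -> {2,3}, take 2 (3->2 ok)
  t21 'z' -> {2,3}, take 2 (2->2 ok)
  t22 'z' -> {2,3}, take 2 (2->2 ok)
  t23 'y' -> {0}, take 0 (2->0 ok)
  t24 'z' -> {2,3}, take 2 (0->2 ok)
  t25 'z' -> {2,3}, take 2 (2->2 ok)
  t26 'z' -> {2,3}, take 2 (2->2 ok)
  t27 'z' -> {2,3}, take 3 (2->3 ok)
  t28 'z' -> {2,3}, take 2 (3->2 ok)

0,2,3,2,3,0,0,0,2,0,1,1,3,2,3,1,3,0,2,3,2,2,2,0,2,2,2,3,2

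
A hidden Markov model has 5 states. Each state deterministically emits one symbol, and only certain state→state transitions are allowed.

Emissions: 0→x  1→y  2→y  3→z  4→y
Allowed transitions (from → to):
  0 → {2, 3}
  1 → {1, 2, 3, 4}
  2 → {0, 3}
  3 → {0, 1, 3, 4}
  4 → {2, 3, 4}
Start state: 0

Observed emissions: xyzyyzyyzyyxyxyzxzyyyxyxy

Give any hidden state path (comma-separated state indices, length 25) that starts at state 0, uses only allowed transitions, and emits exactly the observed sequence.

0,2,3,4,2,3,4,2,3,4,2,0,2,0,2,3,0,3,1,4,2,0,2,0,2

  t0 'x' -> {0}, take 0 (start)
  t1 'y' -> {1,2,4}, take 2 (0->2 ok)
  t2 'z' -> {3}, take 3 (2->3 ok)
  t3 'y' -> {1,2,4}, take 4 (3->4 ok)
  t4 'y' -> {1,2,4}, take 2 (4->2 ok)
  t5 'z' -> {3}, take 3 (2->3 ok)
  t6 'y' -> {1,2,4}, take 4 (3->4 ok)
  t7 'y' -> {1,2,4}, take 2 (4->2 ok)
  t8 'z' -> {3}, take 3 (2->3 ok)
  t9 'y' -> {1,2,4}, take 4 (3->4 ok)
  t10 'y' -> {1,2,4}, take 2 (4->2 ok)
  t11 'x' -> {0}, take 0 (2->0 ok)
  t12 'y' -> {1,2,4}, take 2 (0->2 ok)
  t13 'x' -> {0}, take 0 (2->0 ok)
  t14 'y' -> {1,2,4}, take 2 (0->2 ok)
  t15 'z' -> {3}, take 3 (2->3 ok)
  t16 'x' -> {0}, take 0 (3->0 ok)
  t17 'z' -> {3}, take 3 (0->3 ok)
  t18 'y' -> {1,2,4}, take 1 (3->1 ok)
  t19 'y' -> {1,2,4}, take 4 (1->4 ok)
  t20 'y' -> {1,2,4}, take 2 (4->2 ok)
  t21 'x' -> {0}, take 0 (2->0 ok)
  t22 'y' -> {1,2,4}, take 2 (0->2 ok)
  t23 'x' -> {0}, take 0 (2->0 ok)
  t24 'y' -> {1,2,4}, take 2 (0->2 ok)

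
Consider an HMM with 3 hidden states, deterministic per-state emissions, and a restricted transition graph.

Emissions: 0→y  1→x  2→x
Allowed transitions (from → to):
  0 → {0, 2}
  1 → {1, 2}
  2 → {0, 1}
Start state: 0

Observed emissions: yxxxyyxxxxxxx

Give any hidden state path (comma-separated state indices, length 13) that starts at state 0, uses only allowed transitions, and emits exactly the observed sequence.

0,2,1,2,0,0,2,1,1,2,1,1,1

  [0] y  {0}  => 0  start
  [1] x  {1,2}  => 2  0->2 ok
  [2] x  {1,2}  => 1  2->1 ok
  [3] x  {1,2}  => 2  1->2 ok
  [4] y  {0}  => 0  2->0 ok
  [5] y  {0}  => 0  0->0 ok
  [6] x  {1,2}  => 2  0->2 ok
  [7] x  {1,2}  => 1  2->1 ok
  [8] x  {1,2}  => 1  1->1 ok
  [9] x  {1,2}  => 2  1->2 ok
  [10] x  {1,2}  => 1  2->1 ok
  [11] x  {1,2}  => 1  1->1 ok
  [12] x  {1,2}  => 1  1->1 ok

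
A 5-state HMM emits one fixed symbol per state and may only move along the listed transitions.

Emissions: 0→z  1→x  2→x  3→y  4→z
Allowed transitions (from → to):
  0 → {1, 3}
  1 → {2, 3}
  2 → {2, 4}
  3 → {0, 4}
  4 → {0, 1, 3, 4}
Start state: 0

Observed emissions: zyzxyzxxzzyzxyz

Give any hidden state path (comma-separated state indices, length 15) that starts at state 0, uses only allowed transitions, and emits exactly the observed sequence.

0,3,4,1,3,4,1,2,4,0,3,4,1,3,4

  t0 'z' -> {0,4}, take 0 (start)
  t1 'y' -> {3}, take 3 (0->3 ok)
  t2 'z' -> {0,4}, take 4 (3->4 ok)
  t3 'x' -> {1,2}, take 1 (4->1 ok)
  t4 'y' -> {3}, take 3 (1->3 ok)
  t5 'z' -> {0,4}, take 4 (3->4 ok)
  t6 'x' -> {1,2}, take 1 (4->1 ok)
  t7 'x' -> {1,2}, take 2 (1->2 ok)
  t8 'z' -> {0,4}, take 4 (2->4 ok)
  t9 'z' -> {0,4}, take 0 (4->0 ok)
  t10 'y' -> {3}, take 3 (0->3 ok)
  t11 'z' -> {0,4}, take 4 (3->4 ok)
  t12 'x' -> {1,2}, take 1 (4->1 ok)
  t13 'y' -> {3}, take 3 (1->3 ok)
  t14 'z' -> {0,4}, take 4 (3->4 ok)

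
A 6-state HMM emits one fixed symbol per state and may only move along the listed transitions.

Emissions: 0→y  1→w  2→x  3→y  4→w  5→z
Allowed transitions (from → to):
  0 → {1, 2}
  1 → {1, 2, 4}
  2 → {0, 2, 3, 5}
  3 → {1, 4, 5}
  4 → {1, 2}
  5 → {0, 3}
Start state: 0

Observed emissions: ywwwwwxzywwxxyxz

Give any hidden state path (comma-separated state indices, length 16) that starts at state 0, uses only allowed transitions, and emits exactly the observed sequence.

  t0 'y' -> {0,3}, take 0 (start)
  t1 'w' -> {1,4}, take 1 (0->1 ok)
  t2 'w' -> {1,4}, take 1 (1->1 ok)
  t3 'w' -> {1,4}, take 1 (1->1 ok)
  t4 'w' -> {1,4}, take 4 (1->4 ok)
  t5 'w' -> {1,4}, take 1 (4->1 ok)
  t6 'x' -> {2}, take 2 (1->2 ok)
  t7 'z' -> {5}, take 5 (2->5 ok)
  t8 'y' -> {0,3}, take 0 (5->0 ok)
  t9 'w' -> {1,4}, take 1 (0->1 ok)
  t10 'w' -> {1,4}, take 1 (1->1 ok)
  t11 'x' -> {2}, take 2 (1->2 ok)
  t12 'x' -> {2}, take 2 (2->2 ok)
  t13 'y' -> {0,3}, take 0 (2->0 ok)
  t14 'x' -> {2}, take 2 (0->2 ok)
  t15 'z' -> {5}, take 5 (2->5 ok)

0,1,1,1,4,1,2,5,0,1,1,2,2,0,2,5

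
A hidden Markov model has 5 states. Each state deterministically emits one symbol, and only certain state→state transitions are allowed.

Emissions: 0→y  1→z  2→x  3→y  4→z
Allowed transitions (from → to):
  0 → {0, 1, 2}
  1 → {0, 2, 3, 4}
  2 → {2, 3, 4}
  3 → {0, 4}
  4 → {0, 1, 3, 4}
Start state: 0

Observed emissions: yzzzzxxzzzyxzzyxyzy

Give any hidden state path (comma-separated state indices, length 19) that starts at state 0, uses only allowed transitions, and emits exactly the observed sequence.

0,1,4,4,1,2,2,4,4,1,0,2,4,4,0,2,3,4,3

  0: obs=y cand={0,3} pick 0 [start]
  1: obs=z cand={1,4} pick 1 [0->1 ok]
  2: obs=z cand={1,4} pick 4 [1->4 ok]
  3: obs=z cand={1,4} pick 4 [4->4 ok]
  4: obs=z cand={1,4} pick 1 [4->1 ok]
  5: obs=x cand={2} pick 2 [1->2 ok]
  6: obs=x cand={2} pick 2 [2->2 ok]
  7: obs=z cand={1,4} pick 4 [2->4 ok]
  8: obs=z cand={1,4} pick 4 [4->4 ok]
  9: obs=z cand={1,4} pick 1 [4->1 ok]
  10: obs=y cand={0,3} pick 0 [1->0 ok]
  11: obs=x cand={2} pick 2 [0->2 ok]
  12: obs=z cand={1,4} pick 4 [2->4 ok]
  13: obs=z cand={1,4} pick 4 [4->4 ok]
  14: obs=y cand={0,3} pick 0 [4->0 ok]
  15: obs=x cand={2} pick 2 [0->2 ok]
  16: obs=y cand={0,3} pick 3 [2->3 ok]
  17: obs=z cand={1,4} pick 4 [3->4 ok]
  18: obs=y cand={0,3} pick 3 [4->3 ok]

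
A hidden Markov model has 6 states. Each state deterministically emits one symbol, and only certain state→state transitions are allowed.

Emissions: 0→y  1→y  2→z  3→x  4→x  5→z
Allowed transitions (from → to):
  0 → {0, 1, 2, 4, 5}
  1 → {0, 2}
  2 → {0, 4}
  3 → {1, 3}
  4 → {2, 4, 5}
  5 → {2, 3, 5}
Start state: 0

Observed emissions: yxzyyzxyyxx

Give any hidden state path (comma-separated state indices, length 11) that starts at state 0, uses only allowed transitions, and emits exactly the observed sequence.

  0: obs=y cand={0,1} pick 0 [start]
  1: obs=x cand={3,4} pick 4 [0->4 ok]
  2: obs=z cand={2,5} pick 2 [4->2 ok]
  3: obs=y cand={0,1} pick 0 [2->0 ok]
  4: obs=y cand={0,1} pick 0 [0->0 ok]
  5: obs=z cand={2,5} pick 5 [0->5 ok]
  6: obs=x cand={3,4} pick 3 [5->3 ok]
  7: obs=y cand={0,1} pick 1 [3->1 ok]
  8: obs=y cand={0,1} pick 0 [1->0 ok]
  9: obs=x cand={3,4} pick 4 [0->4 ok]
  10: obs=x cand={3,4} pick 4 [4->4 ok]

0,4,2,0,0,5,3,1,0,4,4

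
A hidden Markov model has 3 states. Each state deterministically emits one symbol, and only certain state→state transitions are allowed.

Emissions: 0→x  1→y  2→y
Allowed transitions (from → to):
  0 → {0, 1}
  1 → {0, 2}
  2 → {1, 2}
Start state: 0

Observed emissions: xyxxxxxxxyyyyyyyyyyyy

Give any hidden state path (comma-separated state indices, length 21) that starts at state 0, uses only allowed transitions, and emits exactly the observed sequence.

0,1,0,0,0,0,0,0,0,1,2,1,2,1,2,1,2,2,2,2,2

  0: obs=x cand={0} pick 0 [start]
  1: obs=y cand={1,2} pick 1 [0->1 ok]
  2: obs=x cand={0} pick 0 [1->0 ok]
  3: obs=x cand={0} pick 0 [0->0 ok]
  4: obs=x cand={0} pick 0 [0->0 ok]
  5: obs=x cand={0} pick 0 [0->0 ok]
  6: obs=x cand={0} pick 0 [0->0 ok]
  7: obs=x cand={0} pick 0 [0->0 ok]
  8: obs=x cand={0} pick 0 [0->0 ok]
  9: obs=y cand={1,2} pick 1 [0->1 ok]
  10: obs=y cand={1,2} pick 2 [1->2 ok]
  11: obs=y cand={1,2} pick 1 [2->1 ok]
  12: obs=y cand={1,2} pick 2 [1->2 ok]
  13: obs=y cand={1,2} pick 1 [2->1 ok]
  14: obs=y cand={1,2} pick 2 [1->2 ok]
  15: obs=y cand={1,2} pick 1 [2->1 ok]
  16: obs=y cand={1,2} pick 2 [1->2 ok]
  17: obs=y cand={1,2} pick 2 [2->2 ok]
  18: obs=y cand={1,2} pick 2 [2->2 ok]
  19: obs=y cand={1,2} pick 2 [2->2 ok]
  20: obs=y cand={1,2} pick 2 [2->2 ok]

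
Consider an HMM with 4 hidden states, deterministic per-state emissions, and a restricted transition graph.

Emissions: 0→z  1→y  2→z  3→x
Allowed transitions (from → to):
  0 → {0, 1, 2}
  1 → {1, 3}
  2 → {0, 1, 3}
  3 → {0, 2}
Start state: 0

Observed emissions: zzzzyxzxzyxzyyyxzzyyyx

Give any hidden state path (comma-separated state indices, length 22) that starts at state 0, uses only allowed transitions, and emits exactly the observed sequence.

0,0,0,2,1,3,2,3,0,1,3,2,1,1,1,3,0,2,1,1,1,3

  0: obs=z cand={0,2} pick 0 [start]
  1: obs=z cand={0,2} pick 0 [0->0 ok]
  2: obs=z cand={0,2} pick 0 [0->0 ok]
  3: obs=z cand={0,2} pick 2 [0->2 ok]
  4: obs=y cand={1} pick 1 [2->1 ok]
  5: obs=x cand={3} pick 3 [1->3 ok]
  6: obs=z cand={0,2} pick 2 [3->2 ok]
  7: obs=x cand={3} pick 3 [2->3 ok]
  8: obs=z cand={0,2} pick 0 [3->0 ok]
  9: obs=y cand={1} pick 1 [0->1 ok]
  10: obs=x cand={3} pick 3 [1->3 ok]
  11: obs=z cand={0,2} pick 2 [3->2 ok]
  12: obs=y cand={1} pick 1 [2->1 ok]
  13: obs=y cand={1} pick 1 [1->1 ok]
  14: obs=y cand={1} pick 1 [1->1 ok]
  15: obs=x cand={3} pick 3 [1->3 ok]
  16: obs=z cand={0,2} pick 0 [3->0 ok]
  17: obs=z cand={0,2} pick 2 [0->2 ok]
  18: obs=y cand={1} pick 1 [2->1 ok]
  19: obs=y cand={1} pick 1 [1->1 ok]
  20: obs=y cand={1} pick 1 [1->1 ok]
  21: obs=x cand={3} pick 3 [1->3 ok]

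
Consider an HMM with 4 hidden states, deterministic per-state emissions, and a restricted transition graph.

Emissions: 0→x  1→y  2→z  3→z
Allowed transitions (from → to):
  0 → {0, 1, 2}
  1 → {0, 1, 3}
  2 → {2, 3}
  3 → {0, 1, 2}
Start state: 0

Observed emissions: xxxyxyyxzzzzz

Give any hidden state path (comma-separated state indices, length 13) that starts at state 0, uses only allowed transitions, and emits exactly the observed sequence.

  0: obs=x cand={0} pick 0 [start]
  1: obs=x cand={0} pick 0 [0->0 ok]
  2: obs=x cand={0} pick 0 [0->0 ok]
  3: obs=y cand={1} pick 1 [0->1 ok]
  4: obs=x cand={0} pick 0 [1->0 ok]
  5: obs=y cand={1} pick 1 [0->1 ok]
  6: obs=y cand={1} pick 1 [1->1 ok]
  7: obs=x cand={0} pick 0 [1->0 ok]
  8: obs=z cand={2,3} pick 2 [0->2 ok]
  9: obs=z cand={2,3} pick 2 [2->2 ok]
  10: obs=z cand={2,3} pick 2 [2->2 ok]
  11: obs=z cand={2,3} pick 2 [2->2 ok]
  12: obs=z cand={2,3} pick 3 [2->3 ok]

0,0,0,1,0,1,1,0,2,2,2,2,3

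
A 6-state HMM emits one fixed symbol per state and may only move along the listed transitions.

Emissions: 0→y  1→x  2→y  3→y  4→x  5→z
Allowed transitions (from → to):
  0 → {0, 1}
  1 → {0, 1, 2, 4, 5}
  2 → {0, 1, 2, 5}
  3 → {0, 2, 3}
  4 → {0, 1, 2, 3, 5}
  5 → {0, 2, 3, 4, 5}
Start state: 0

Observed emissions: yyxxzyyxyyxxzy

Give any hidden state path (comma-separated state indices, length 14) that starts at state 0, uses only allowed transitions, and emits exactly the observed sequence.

0,0,1,4,5,3,2,1,0,0,1,1,5,3

  t0 'y' -> {0,2,3}, take 0 (start)
  t1 'y' -> {0,2,3}, take 0 (0->0 ok)
  t2 'x' -> {1,4}, take 1 (0->1 ok)
  t3 'x' -> {1,4}, take 4 (1->4 ok)
  t4 'z' -> {5}, take 5 (4->5 ok)
  t5 'y' -> {0,2,3}, take 3 (5->3 ok)
  t6 'y' -> {0,2,3}, take 2 (3->2 ok)
  t7 'x' -> {1,4}, take 1 (2->1 ok)
  t8 'y' -> {0,2,3}, take 0 (1->0 ok)
  t9 'y' -> {0,2,3}, take 0 (0->0 ok)
  t10 'x' -> {1,4}, take 1 (0->1 ok)
  t11 'x' -> {1,4}, take 1 (1->1 ok)
  t12 'z' -> {5}, take 5 (1->5 ok)
  t13 'y' -> {0,2,3}, take 3 (5->3 ok)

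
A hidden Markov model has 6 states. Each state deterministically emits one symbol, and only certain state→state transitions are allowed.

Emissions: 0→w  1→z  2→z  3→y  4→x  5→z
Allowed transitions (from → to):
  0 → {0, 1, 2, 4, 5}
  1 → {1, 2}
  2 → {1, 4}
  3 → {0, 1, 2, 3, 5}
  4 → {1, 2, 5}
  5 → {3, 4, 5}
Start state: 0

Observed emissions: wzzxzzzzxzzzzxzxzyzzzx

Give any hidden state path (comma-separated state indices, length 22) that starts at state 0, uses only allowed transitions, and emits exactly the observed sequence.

  pos 0: w in {0}, choose 0; start
  pos 1: z in {1,2,5}, choose 1; 0->1 ok
  pos 2: z in {1,2,5}, choose 2; 1->2 ok
  pos 3: x in {4}, choose 4; 2->4 ok
  pos 4: z in {1,2,5}, choose 5; 4->5 ok
  pos 5: z in {1,2,5}, choose 5; 5->5 ok
  pos 6: z in {1,2,5}, choose 5; 5->5 ok
  pos 7: z in {1,2,5}, choose 5; 5->5 ok
  pos 8: x in {4}, choose 4; 5->4 ok
  pos 9: z in {1,2,5}, choose 2; 4->2 ok
  pos 10: z in {1,2,5}, choose 1; 2->1 ok
  pos 11: z in {1,2,5}, choose 1; 1->1 ok
  pos 12: z in {1,2,5}, choose 2; 1->2 ok
  pos 13: x in {4}, choose 4; 2->4 ok
  pos 14: z in {1,2,5}, choose 5; 4->5 ok
  pos 15: x in {4}, choose 4; 5->4 ok
  pos 16: z in {1,2,5}, choose 5; 4->5 ok
  pos 17: y in {3}, choose 3; 5->3 ok
  pos 18: z in {1,2,5}, choose 1; 3->1 ok
  pos 19: z in {1,2,5}, choose 1; 1->1 ok
  pos 20: z in {1,2,5}, choose 2; 1->2 ok
  pos 21: x in {4}, choose 4; 2->4 ok

0,1,2,4,5,5,5,5,4,2,1,1,2,4,5,4,5,3,1,1,2,4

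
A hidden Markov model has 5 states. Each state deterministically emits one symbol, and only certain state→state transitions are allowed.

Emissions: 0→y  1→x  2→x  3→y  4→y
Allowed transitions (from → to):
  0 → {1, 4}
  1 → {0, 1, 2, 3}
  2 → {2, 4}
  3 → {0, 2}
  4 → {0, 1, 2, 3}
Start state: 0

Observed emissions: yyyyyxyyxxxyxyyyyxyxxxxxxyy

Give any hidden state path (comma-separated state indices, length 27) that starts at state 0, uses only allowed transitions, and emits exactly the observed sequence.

  0: obs=y cand={0,3,4} pick 0 [start]
  1: obs=y cand={0,3,4} pick 4 [0->4 ok]
  2: obs=y cand={0,3,4} pick 3 [4->3 ok]
  3: obs=y cand={0,3,4} pick 0 [3->0 ok]
  4: obs=y cand={0,3,4} pick 4 [0->4 ok]
  5: obs=x cand={1,2} pick 1 [4->1 ok]
  6: obs=y cand={0,3,4} pick 3 [1->3 ok]
  7: obs=y cand={0,3,4} pick 0 [3->0 ok]
  8: obs=x cand={1,2} pick 1 [0->1 ok]
  9: obs=x cand={1,2} pick 1 [1->1 ok]
  10: obs=x cand={1,2} pick 2 [1->2 ok]
  11: obs=y cand={0,3,4} pick 4 [2->4 ok]
  12: obs=x cand={1,2} pick 2 [4->2 ok]
  13: obs=y cand={0,3,4} pick 4 [2->4 ok]
  14: obs=y cand={0,3,4} pick 3 [4->3 ok]
  15: obs=y cand={0,3,4} pick 0 [3->0 ok]
  16: obs=y cand={0,3,4} pick 4 [0->4 ok]
  17: obs=x cand={1,2} pick 1 [4->1 ok]
  18: obs=y cand={0,3,4} pick 3 [1->3 ok]
  19: obs=x cand={1,2} pick 2 [3->2 ok]
  20: obs=x cand={1,2} pick 2 [2->2 ok]
  21: obs=x cand={1,2} pick 2 [2->2 ok]
  22: obs=x cand={1,2} pick 2 [2->2 ok]
  23: obs=x cand={1,2} pick 2 [2->2 ok]
  24: obs=x cand={1,2} pick 2 [2->2 ok]
  25: obs=y cand={0,3,4} pick 4 [2->4 ok]
  26: obs=y cand={0,3,4} pick 0 [4->0 ok]

0,4,3,0,4,1,3,0,1,1,2,4,2,4,3,0,4,1,3,2,2,2,2,2,2,4,0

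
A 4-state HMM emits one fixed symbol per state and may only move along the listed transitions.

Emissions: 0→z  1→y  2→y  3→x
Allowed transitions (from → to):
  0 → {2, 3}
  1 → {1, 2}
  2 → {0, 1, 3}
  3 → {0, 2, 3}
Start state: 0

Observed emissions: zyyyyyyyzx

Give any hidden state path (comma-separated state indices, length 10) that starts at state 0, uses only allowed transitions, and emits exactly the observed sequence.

0,2,1,1,1,1,1,2,0,3

  pos 0: z in {0}, choose 0; start
  pos 1: y in {1,2}, choose 2; 0->2 ok
  pos 2: y in {1,2}, choose 1; 2->1 ok
  pos 3: y in {1,2}, choose 1; 1->1 ok
  pos 4: y in {1,2}, choose 1; 1->1 ok
  pos 5: y in {1,2}, choose 1; 1->1 ok
  pos 6: y in {1,2}, choose 1; 1->1 ok
  pos 7: y in {1,2}, choose 2; 1->2 ok
  pos 8: z in {0}, choose 0; 2->0 ok
  pos 9: x in {3}, choose 3; 0->3 ok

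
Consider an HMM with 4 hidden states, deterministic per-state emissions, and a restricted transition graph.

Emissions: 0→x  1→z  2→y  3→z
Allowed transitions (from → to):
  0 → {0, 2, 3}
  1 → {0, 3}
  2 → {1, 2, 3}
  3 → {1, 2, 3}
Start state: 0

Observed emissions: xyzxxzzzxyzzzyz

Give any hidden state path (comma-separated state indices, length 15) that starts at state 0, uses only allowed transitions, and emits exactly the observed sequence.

  [0] x  {0}  => 0  start
  [1] y  {2}  => 2  0->2 ok
  [2] z  {1,3}  => 1  2->1 ok
  [3] x  {0}  => 0  1->0 ok
  [4] x  {0}  => 0  0->0 ok
  [5] z  {1,3}  => 3  0->3 ok
  [6] z  {1,3}  => 3  3->3 ok
  [7] z  {1,3}  => 1  3->1 ok
  [8] x  {0}  => 0  1->0 ok
  [9] y  {2}  => 2  0->2 ok
  [10] z  {1,3}  => 3  2->3 ok
  [11] z  {1,3}  => 1  3->1 ok
  [12] z  {1,3}  => 3  1->3 ok
  [13] y  {2}  => 2  3->2 ok
  [14] z  {1,3}  => 3  2->3 ok

0,2,1,0,0,3,3,1,0,2,3,1,3,2,3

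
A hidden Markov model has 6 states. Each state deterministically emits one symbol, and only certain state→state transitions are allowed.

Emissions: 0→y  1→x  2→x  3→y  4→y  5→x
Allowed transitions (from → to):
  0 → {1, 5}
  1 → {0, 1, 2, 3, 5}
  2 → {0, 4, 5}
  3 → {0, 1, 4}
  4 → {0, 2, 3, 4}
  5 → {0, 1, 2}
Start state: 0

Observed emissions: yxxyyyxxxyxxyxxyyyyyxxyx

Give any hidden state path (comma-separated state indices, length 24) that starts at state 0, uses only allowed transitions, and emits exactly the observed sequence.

0,1,2,4,3,0,5,1,5,0,1,2,0,5,1,3,4,4,3,0,1,2,4,2

  0: obs=y cand={0,3,4} pick 0 [start]
  1: obs=x cand={1,2,5} pick 1 [0->1 ok]
  2: obs=x cand={1,2,5} pick 2 [1->2 ok]
  3: obs=y cand={0,3,4} pick 4 [2->4 ok]
  4: obs=y cand={0,3,4} pick 3 [4->3 ok]
  5: obs=y cand={0,3,4} pick 0 [3->0 ok]
  6: obs=x cand={1,2,5} pick 5 [0->5 ok]
  7: obs=x cand={1,2,5} pick 1 [5->1 ok]
  8: obs=x cand={1,2,5} pick 5 [1->5 ok]
  9: obs=y cand={0,3,4} pick 0 [5->0 ok]
  10: obs=x cand={1,2,5} pick 1 [0->1 ok]
  11: obs=x cand={1,2,5} pick 2 [1->2 ok]
  12: obs=y cand={0,3,4} pick 0 [2->0 ok]
  13: obs=x cand={1,2,5} pick 5 [0->5 ok]
  14: obs=x cand={1,2,5} pick 1 [5->1 ok]
  15: obs=y cand={0,3,4} pick 3 [1->3 ok]
  16: obs=y cand={0,3,4} pick 4 [3->4 ok]
  17: obs=y cand={0,3,4} pick 4 [4->4 ok]
  18: obs=y cand={0,3,4} pick 3 [4->3 ok]
  19: obs=y cand={0,3,4} pick 0 [3->0 ok]
  20: obs=x cand={1,2,5} pick 1 [0->1 ok]
  21: obs=x cand={1,2,5} pick 2 [1->2 ok]
  22: obs=y cand={0,3,4} pick 4 [2->4 ok]
  23: obs=x cand={1,2,5} pick 2 [4->2 ok]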